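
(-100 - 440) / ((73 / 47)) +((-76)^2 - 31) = 394005 / 73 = 5397.33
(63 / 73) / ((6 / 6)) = 63 / 73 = 0.86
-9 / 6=-3 / 2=-1.50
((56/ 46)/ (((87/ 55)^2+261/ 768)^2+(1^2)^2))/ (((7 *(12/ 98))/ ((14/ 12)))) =205695508480000/ 1126781246431647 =0.18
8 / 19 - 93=-1759 / 19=-92.58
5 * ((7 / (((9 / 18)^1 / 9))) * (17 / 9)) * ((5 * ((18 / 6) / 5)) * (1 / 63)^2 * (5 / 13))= 850 / 2457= 0.35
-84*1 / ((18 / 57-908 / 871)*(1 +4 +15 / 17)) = 843999 / 42950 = 19.65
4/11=0.36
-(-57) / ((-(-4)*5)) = 57 / 20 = 2.85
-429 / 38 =-11.29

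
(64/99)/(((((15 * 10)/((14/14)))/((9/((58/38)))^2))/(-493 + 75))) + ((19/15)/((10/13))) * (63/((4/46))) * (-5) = -506928417/84100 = -6027.69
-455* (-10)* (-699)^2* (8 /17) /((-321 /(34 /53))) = -11856717600 /5671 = -2090763.11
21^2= 441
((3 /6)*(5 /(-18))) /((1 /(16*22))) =-440 /9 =-48.89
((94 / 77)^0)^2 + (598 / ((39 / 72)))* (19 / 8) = 2623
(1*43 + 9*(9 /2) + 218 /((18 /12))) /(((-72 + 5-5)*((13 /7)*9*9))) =-9611 /454896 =-0.02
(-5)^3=-125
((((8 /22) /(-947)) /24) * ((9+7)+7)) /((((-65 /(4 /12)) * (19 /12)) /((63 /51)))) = 322 /218704915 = 0.00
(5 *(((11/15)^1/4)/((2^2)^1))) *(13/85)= 143/4080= 0.04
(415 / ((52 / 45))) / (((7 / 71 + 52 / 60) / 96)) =119333250 / 3341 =35717.82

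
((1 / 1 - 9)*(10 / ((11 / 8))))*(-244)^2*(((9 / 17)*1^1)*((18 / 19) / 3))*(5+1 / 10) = -617269248 / 209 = -2953441.38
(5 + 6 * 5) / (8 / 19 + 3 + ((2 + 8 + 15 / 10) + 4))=1330 / 719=1.85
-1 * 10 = -10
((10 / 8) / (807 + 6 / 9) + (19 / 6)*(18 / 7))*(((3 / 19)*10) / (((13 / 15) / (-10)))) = -621617625 / 4189367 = -148.38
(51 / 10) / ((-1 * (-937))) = 0.01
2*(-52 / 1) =-104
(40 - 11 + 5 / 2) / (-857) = -63 / 1714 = -0.04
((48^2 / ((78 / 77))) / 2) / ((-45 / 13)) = -4928 / 15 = -328.53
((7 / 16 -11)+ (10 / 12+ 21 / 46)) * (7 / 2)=-71659 / 2208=-32.45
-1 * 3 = -3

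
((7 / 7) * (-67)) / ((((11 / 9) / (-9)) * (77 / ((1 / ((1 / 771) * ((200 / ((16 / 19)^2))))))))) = 133894944 / 7644175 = 17.52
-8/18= -4/9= -0.44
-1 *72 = -72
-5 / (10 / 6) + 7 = 4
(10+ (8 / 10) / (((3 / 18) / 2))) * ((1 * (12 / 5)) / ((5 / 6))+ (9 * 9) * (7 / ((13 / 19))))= 26485578 / 1625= 16298.82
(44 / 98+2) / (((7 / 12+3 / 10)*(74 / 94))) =338400 / 96089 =3.52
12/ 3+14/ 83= 346/ 83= 4.17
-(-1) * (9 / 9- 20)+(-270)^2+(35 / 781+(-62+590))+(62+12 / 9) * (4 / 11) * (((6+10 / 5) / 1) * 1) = 172429072 / 2343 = 73593.29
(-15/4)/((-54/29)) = 145/72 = 2.01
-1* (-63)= 63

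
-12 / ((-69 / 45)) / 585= 4 / 299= 0.01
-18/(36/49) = -49/2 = -24.50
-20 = -20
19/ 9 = 2.11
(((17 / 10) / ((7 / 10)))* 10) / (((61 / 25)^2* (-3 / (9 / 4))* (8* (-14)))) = 159375 / 5834528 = 0.03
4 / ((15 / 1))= 4 / 15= 0.27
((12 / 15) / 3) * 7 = 28 / 15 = 1.87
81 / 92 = 0.88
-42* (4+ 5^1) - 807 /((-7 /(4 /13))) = -31170 /91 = -342.53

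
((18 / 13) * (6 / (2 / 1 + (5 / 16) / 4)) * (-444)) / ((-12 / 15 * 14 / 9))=17262720 / 12103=1426.32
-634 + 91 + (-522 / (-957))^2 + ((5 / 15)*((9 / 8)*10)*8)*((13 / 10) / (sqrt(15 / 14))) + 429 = -13758 / 121 + 13*sqrt(210) / 5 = -76.02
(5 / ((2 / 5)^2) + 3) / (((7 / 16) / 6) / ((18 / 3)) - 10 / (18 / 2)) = -6576 / 211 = -31.17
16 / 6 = 8 / 3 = 2.67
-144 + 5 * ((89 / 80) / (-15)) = -144.37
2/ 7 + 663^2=439569.29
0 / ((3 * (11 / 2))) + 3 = 3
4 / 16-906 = -3623 / 4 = -905.75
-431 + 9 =-422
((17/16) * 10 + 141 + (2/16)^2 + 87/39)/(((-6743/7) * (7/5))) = -640105/5610176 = -0.11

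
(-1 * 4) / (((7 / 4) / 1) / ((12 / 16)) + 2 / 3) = -4 / 3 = -1.33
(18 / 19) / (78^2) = 1 / 6422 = 0.00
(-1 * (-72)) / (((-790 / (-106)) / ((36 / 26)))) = 68688 / 5135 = 13.38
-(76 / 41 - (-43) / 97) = -9135 / 3977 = -2.30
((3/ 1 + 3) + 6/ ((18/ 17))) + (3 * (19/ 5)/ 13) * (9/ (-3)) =9.04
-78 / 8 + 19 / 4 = -5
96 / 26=48 / 13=3.69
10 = 10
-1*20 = -20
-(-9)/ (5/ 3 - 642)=-27/ 1921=-0.01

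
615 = 615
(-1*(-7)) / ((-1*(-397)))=0.02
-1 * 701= -701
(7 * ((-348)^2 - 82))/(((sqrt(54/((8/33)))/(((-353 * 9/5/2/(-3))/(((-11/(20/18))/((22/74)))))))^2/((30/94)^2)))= 959663752600/244953801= 3917.73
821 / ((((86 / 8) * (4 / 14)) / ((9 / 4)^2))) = 465507 / 344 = 1353.22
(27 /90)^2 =9 /100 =0.09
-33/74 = -0.45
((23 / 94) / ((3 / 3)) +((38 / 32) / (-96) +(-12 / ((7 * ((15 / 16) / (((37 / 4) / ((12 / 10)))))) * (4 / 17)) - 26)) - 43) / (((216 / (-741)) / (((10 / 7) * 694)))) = 9288548742265 / 21224448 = 437634.41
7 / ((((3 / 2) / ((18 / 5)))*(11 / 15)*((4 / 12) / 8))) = 549.82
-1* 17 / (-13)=17 / 13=1.31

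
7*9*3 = 189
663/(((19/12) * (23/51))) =405756/437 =928.50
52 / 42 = 26 / 21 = 1.24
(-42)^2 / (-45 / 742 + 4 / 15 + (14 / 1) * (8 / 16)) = 19633320 / 80203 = 244.80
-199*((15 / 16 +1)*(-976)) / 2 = 376309 / 2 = 188154.50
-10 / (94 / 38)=-190 / 47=-4.04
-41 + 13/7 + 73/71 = -38.11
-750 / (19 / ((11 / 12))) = -1375 / 38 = -36.18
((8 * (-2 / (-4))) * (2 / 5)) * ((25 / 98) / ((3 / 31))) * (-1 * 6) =-1240 / 49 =-25.31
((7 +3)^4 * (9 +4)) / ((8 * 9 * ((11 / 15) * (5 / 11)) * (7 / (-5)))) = -81250 / 21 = -3869.05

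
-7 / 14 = -1 / 2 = -0.50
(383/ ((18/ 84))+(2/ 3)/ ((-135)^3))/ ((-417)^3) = -13192530748/ 535218017617125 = -0.00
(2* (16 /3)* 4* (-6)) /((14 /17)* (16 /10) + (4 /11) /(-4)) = -239360 /1147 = -208.68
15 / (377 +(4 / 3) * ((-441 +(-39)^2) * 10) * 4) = 15 / 57977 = 0.00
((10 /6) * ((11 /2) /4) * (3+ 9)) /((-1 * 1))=-55 /2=-27.50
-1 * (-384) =384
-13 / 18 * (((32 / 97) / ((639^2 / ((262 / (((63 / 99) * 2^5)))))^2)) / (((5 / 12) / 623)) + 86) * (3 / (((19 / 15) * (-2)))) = 421884683098761857 / 5735820345781176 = 73.55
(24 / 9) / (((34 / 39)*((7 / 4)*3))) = 208 / 357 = 0.58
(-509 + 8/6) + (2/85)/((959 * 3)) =-124147343/244545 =-507.67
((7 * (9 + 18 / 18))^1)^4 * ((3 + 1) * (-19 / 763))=-260680000 / 109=-2391559.63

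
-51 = -51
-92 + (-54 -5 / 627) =-91547 / 627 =-146.01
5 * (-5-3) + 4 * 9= -4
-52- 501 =-553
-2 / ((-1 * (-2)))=-1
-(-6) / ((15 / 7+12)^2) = 98 / 3267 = 0.03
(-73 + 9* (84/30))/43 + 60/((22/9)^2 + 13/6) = 1774559/283585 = 6.26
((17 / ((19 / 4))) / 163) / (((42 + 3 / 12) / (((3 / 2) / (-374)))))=-12 / 5757323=-0.00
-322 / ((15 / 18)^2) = -11592 / 25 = -463.68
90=90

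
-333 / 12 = -111 / 4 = -27.75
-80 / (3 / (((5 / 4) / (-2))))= 50 / 3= 16.67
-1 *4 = -4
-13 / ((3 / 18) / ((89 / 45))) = -154.27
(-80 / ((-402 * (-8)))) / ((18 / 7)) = -35 / 3618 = -0.01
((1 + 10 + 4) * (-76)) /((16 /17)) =-4845 /4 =-1211.25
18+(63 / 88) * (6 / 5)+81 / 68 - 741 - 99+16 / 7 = -5351611 / 6545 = -817.66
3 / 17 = 0.18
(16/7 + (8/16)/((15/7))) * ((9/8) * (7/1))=1587/80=19.84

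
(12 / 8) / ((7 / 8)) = 12 / 7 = 1.71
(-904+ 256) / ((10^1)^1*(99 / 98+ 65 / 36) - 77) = 571536 / 43079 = 13.27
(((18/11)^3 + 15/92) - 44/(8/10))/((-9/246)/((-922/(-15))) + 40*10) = -116777012251/925784723215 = -0.13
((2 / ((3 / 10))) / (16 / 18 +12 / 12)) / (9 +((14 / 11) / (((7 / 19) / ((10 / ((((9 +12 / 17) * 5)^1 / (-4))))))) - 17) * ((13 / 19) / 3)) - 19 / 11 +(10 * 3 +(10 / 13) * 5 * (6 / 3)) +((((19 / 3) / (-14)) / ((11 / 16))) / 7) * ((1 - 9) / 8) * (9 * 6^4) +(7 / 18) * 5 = 281597194403615 / 248075085258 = 1135.13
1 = 1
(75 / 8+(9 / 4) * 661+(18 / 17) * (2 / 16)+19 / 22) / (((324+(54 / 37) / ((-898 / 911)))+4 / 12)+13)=111661338999 / 25040893240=4.46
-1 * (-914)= 914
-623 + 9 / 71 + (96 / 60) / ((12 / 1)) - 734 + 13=-1431083 / 1065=-1343.74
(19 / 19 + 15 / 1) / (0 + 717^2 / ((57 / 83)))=304 / 14223129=0.00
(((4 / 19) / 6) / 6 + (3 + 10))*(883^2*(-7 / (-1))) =12138198352 / 171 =70983616.09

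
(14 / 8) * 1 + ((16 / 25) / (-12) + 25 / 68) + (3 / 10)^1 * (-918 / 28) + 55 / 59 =-14405401 / 2106300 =-6.84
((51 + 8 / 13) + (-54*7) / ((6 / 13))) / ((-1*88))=1247 / 143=8.72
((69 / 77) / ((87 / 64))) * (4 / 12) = 1472 / 6699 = 0.22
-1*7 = -7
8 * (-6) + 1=-47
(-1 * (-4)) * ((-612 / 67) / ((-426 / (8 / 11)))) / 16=204 / 52327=0.00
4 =4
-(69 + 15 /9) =-212 /3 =-70.67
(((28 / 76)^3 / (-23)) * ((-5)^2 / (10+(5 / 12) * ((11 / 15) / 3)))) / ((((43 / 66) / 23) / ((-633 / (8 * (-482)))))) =-4836325725 / 155096160694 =-0.03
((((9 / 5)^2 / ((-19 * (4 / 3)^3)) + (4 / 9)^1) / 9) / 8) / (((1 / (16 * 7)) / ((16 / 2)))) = 713419 / 153900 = 4.64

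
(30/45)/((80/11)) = 11/120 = 0.09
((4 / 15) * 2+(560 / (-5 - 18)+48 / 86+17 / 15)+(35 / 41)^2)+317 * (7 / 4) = 10640504077 / 19950108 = 533.36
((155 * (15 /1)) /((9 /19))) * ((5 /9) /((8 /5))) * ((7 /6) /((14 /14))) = 2576875 /1296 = 1988.33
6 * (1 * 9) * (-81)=-4374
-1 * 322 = -322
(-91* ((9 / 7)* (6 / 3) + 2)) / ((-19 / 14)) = 5824 / 19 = 306.53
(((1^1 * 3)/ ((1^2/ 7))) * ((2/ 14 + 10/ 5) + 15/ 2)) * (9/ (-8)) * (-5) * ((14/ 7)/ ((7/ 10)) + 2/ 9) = 196425/ 56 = 3507.59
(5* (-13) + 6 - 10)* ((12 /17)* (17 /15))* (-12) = 662.40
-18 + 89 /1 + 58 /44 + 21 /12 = 3259 /44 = 74.07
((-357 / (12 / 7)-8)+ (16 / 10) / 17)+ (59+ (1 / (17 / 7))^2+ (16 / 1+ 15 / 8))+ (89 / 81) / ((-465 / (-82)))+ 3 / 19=-45916912429 / 330909624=-138.76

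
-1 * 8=-8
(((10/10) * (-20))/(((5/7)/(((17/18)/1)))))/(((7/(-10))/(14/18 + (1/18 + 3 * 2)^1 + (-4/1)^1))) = 107.04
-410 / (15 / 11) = -902 / 3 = -300.67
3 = 3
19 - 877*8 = -6997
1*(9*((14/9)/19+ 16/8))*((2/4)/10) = 89/95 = 0.94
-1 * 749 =-749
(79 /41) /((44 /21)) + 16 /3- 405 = -2158019 /5412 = -398.75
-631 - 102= -733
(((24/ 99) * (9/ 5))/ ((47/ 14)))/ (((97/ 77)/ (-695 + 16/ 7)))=-1629264/ 22795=-71.47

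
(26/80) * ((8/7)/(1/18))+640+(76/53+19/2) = 2439769/3710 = 657.62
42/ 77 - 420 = -4614/ 11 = -419.45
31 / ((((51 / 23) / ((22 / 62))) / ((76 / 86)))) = 9614 / 2193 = 4.38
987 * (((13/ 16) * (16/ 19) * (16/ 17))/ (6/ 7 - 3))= -479024/ 1615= -296.61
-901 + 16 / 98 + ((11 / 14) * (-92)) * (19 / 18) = -430918 / 441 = -977.14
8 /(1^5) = 8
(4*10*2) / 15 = 16 / 3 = 5.33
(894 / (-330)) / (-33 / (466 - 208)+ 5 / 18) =-57663 / 3190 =-18.08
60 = 60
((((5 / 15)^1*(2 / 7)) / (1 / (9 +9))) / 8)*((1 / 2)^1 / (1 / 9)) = 27 / 28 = 0.96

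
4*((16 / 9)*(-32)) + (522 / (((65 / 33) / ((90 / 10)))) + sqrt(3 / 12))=2524957 / 1170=2158.08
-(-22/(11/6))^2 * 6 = -864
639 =639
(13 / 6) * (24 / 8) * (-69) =-448.50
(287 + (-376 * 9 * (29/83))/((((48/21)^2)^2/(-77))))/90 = 2463027791/61194240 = 40.25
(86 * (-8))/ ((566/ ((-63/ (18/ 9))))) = 10836/ 283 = 38.29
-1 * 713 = -713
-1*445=-445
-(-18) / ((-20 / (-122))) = 549 / 5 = 109.80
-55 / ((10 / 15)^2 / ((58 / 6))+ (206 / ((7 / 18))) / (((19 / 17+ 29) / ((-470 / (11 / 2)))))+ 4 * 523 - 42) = -11790240 / 117271501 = -0.10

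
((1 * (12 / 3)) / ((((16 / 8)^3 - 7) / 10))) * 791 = 31640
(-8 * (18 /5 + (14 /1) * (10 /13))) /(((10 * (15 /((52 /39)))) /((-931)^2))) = -12952876384 /14625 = -885666.76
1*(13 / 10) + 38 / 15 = 23 / 6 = 3.83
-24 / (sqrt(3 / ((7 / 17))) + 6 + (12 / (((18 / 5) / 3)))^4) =-1681008 / 700840201 + 24 * sqrt(357) / 700840201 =-0.00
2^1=2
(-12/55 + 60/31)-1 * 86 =-143702/1705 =-84.28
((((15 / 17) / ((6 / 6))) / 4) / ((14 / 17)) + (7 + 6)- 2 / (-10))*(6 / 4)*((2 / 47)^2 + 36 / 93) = 37660977 / 4793530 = 7.86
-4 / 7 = -0.57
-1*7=-7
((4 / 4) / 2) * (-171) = -171 / 2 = -85.50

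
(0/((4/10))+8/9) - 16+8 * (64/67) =-4504/603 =-7.47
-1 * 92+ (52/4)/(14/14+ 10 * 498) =-458239/4981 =-92.00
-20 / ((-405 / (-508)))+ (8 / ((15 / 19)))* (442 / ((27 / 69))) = 4625536 / 405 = 11421.08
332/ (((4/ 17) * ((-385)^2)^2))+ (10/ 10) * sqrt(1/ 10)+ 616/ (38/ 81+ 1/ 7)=1006.86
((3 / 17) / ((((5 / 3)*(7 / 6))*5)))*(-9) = -486 / 2975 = -0.16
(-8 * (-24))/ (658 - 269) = 192/ 389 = 0.49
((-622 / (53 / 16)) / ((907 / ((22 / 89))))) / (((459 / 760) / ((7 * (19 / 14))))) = -1580775680 / 1963748421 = -0.80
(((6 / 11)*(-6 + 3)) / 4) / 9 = -1 / 22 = -0.05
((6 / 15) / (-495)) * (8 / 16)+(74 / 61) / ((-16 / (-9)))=823687 / 1207800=0.68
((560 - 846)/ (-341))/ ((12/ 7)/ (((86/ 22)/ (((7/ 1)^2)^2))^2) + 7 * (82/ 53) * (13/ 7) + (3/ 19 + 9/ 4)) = 193642072/ 149320410647533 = 0.00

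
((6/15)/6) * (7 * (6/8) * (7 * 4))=49/5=9.80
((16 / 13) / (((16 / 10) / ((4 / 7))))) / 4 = 10 / 91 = 0.11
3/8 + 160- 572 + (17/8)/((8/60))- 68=-7419/16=-463.69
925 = 925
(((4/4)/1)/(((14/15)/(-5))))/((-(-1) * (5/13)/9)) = -1755/14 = -125.36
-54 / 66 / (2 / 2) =-9 / 11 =-0.82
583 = 583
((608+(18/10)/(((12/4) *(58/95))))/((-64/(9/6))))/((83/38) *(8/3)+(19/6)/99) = -597949209/245352064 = -2.44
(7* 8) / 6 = 28 / 3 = 9.33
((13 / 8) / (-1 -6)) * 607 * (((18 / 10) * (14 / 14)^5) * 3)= -213057 / 280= -760.92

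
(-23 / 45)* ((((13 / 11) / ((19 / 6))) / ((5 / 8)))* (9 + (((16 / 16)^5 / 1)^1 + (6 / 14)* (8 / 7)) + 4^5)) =-48500192 / 153615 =-315.73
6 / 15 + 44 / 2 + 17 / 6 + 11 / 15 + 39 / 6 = 487 / 15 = 32.47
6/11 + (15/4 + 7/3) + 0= 875/132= 6.63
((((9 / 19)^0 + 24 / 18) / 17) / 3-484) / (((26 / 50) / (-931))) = 1723397375 / 1989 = 866464.24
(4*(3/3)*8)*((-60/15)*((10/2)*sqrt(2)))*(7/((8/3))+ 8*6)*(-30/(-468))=-27000*sqrt(2)/13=-2937.21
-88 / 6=-44 / 3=-14.67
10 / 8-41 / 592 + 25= 15499 / 592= 26.18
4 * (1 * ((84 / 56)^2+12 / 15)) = 61 / 5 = 12.20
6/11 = 0.55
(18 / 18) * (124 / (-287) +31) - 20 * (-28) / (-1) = -151947 / 287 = -529.43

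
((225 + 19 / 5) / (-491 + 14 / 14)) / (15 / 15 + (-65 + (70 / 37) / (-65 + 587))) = 0.01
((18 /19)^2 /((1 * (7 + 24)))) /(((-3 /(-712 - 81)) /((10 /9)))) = 95160 /11191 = 8.50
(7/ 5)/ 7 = 1/ 5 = 0.20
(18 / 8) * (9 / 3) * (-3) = -81 / 4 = -20.25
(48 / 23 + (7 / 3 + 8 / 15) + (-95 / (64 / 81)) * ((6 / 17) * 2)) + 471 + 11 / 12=36785183 / 93840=392.00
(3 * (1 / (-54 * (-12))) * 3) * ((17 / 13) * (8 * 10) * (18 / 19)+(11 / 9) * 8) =30257 / 20007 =1.51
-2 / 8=-1 / 4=-0.25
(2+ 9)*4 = 44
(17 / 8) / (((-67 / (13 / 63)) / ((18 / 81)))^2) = 2873 / 2886328242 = 0.00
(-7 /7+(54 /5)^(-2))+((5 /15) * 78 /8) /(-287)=-419597 /418446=-1.00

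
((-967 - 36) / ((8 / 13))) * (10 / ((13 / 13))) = -65195 / 4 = -16298.75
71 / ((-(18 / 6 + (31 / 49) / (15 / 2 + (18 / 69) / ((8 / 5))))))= -2452695 / 106487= -23.03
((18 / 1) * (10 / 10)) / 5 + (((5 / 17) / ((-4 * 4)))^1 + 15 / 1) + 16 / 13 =350283 / 17680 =19.81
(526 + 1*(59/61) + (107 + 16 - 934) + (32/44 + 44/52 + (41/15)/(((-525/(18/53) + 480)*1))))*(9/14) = -101293320807/557835850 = -181.58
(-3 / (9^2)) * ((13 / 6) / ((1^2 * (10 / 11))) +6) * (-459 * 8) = 17102 / 15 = 1140.13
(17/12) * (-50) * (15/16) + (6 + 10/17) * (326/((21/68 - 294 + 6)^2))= -812943008677/12246751008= -66.38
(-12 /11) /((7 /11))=-12 /7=-1.71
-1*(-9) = 9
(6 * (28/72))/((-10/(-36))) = 42/5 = 8.40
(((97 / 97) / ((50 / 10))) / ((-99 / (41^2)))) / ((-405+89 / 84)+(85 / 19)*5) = 894292 / 100483185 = 0.01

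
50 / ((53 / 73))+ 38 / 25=93264 / 1325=70.39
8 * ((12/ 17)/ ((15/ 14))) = 448/ 85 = 5.27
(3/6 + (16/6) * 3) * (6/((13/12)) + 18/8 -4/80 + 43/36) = 355351/4680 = 75.93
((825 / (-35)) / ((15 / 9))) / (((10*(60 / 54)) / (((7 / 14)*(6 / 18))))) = -297 / 1400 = -0.21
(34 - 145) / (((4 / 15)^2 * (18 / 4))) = -2775 / 8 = -346.88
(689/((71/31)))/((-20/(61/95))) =-1302899/134900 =-9.66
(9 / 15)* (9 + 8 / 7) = 213 / 35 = 6.09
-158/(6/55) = -4345/3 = -1448.33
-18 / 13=-1.38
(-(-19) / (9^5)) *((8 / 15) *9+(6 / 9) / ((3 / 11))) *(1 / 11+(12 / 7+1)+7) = 935294 / 40920957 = 0.02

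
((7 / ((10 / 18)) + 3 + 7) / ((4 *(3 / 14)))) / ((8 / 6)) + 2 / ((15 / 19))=2677 / 120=22.31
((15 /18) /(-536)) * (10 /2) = -25 /3216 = -0.01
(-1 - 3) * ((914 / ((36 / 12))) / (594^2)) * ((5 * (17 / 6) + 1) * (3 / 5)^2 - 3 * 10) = 186913 / 2205225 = 0.08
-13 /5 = -2.60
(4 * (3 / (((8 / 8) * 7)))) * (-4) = -48 / 7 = -6.86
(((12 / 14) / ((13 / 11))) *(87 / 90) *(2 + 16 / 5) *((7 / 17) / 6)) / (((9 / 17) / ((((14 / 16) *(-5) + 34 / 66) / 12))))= -29551 / 194400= -0.15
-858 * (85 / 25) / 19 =-14586 / 95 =-153.54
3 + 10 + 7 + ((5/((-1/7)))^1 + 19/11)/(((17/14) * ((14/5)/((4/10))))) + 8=24.09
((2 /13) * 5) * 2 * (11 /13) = 220 /169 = 1.30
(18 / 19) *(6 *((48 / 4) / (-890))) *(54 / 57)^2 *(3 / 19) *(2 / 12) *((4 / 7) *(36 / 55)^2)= -544195584 / 1227998492875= -0.00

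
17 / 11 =1.55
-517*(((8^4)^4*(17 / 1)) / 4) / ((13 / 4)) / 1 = -2473883570309955584 / 13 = -190298736177688891.08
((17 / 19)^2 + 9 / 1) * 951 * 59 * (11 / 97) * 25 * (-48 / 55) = -47643274080 / 35017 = -1360575.55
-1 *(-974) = 974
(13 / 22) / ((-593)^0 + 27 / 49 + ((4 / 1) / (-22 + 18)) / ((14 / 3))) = 637 / 1441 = 0.44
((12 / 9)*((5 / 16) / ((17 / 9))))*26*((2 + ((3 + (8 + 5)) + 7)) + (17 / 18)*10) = 10075 / 51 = 197.55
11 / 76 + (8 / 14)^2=1755 / 3724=0.47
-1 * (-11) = 11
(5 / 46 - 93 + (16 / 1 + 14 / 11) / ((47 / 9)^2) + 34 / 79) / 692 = -8108609637 / 61105375672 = -0.13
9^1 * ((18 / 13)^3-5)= -46377 / 2197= -21.11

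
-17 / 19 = -0.89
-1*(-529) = 529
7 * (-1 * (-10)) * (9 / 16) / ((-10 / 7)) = -441 / 16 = -27.56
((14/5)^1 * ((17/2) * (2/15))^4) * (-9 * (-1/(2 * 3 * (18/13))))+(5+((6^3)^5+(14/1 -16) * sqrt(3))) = 714093445339994161/1518750 -2 * sqrt(3) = 470184984582.54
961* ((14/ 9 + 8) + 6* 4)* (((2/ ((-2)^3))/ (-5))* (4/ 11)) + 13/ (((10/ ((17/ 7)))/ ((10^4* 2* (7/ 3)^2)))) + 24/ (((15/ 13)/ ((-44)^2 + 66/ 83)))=1053554774/ 2739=384649.42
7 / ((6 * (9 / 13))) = 91 / 54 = 1.69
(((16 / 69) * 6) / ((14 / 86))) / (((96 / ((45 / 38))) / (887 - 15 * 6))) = 514065 / 6118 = 84.03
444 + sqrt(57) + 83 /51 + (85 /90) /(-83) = 453.17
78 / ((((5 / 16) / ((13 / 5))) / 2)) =32448 / 25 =1297.92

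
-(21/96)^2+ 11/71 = 7785/72704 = 0.11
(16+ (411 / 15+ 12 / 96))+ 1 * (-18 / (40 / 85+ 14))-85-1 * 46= -145499 / 1640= -88.72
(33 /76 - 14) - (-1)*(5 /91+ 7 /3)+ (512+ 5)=10494805 /20748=505.82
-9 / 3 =-3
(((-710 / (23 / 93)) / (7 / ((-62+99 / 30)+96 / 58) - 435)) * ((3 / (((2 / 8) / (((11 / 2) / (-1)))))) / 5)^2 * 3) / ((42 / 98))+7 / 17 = 10295558996317 / 1279322675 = 8047.66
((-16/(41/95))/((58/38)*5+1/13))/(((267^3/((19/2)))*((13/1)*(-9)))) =34295/1671618262986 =0.00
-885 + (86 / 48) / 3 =-63677 / 72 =-884.40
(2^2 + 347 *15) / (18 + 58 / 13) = 67717 / 292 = 231.91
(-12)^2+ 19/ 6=883/ 6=147.17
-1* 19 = -19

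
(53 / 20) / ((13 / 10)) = 53 / 26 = 2.04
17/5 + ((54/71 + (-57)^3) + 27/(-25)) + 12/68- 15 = -185204.74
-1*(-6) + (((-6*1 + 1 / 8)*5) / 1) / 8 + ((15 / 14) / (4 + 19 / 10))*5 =85537 / 26432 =3.24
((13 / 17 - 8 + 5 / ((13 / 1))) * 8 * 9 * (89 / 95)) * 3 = -29105136 / 20995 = -1386.29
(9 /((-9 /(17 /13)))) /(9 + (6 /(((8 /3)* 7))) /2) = -952 /6669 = -0.14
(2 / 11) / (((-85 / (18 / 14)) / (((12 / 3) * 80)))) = -1152 / 1309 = -0.88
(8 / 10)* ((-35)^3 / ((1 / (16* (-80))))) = 43904000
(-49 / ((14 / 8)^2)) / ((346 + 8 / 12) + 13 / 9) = -144 / 3133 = -0.05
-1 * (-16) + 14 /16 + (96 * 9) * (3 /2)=10503 /8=1312.88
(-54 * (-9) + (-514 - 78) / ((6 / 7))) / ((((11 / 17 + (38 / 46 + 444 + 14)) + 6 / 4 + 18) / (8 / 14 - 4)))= 3841184 / 2621899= 1.47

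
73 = 73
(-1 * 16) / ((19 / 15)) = -240 / 19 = -12.63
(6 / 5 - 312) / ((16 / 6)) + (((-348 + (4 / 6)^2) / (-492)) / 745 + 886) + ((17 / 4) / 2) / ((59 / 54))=15013889053 / 19463274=771.40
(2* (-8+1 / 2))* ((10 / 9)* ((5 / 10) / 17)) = -0.49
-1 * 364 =-364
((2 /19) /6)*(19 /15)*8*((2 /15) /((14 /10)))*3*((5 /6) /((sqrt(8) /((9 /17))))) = 0.01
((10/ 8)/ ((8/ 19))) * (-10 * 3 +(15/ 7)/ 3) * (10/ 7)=-97375/ 784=-124.20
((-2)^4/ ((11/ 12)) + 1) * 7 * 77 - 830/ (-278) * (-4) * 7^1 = 1371013/ 139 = 9863.40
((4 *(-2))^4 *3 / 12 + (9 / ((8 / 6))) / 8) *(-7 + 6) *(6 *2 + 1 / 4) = -12554.34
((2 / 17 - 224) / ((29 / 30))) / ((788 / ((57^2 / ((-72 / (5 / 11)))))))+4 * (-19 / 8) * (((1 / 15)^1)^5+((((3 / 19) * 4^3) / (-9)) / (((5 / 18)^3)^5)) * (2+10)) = 163044799978452550593344053429 / 5761817138671875000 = 28297461730.28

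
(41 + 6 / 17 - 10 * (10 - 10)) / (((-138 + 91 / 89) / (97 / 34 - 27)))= 51367507 / 7046398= 7.29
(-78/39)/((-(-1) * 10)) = -1/5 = -0.20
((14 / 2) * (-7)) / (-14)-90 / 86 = 211 / 86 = 2.45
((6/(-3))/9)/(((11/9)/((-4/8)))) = 0.09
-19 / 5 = -3.80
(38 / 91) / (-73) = -38 / 6643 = -0.01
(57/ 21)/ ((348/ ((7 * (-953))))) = -18107/ 348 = -52.03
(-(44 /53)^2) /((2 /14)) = -13552 /2809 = -4.82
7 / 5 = 1.40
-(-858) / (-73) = -858 / 73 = -11.75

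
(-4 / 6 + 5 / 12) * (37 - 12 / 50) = -919 / 100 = -9.19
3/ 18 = 1/ 6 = 0.17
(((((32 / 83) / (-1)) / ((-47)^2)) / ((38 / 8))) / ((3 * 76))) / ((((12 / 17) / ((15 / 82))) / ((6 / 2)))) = -340 / 2713718947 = -0.00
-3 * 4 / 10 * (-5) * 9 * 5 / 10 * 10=270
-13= -13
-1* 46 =-46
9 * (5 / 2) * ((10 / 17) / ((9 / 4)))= 100 / 17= 5.88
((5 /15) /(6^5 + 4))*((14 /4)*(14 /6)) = 49 /140040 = 0.00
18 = 18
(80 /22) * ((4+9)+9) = 80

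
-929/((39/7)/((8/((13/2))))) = -104048/507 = -205.22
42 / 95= 0.44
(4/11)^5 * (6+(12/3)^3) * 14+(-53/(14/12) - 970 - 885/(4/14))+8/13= -120354530851/29311282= -4106.08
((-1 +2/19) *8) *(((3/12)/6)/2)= -17/114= -0.15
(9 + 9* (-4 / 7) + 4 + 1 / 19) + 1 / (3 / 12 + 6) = 26832 / 3325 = 8.07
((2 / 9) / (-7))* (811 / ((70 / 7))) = -811 / 315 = -2.57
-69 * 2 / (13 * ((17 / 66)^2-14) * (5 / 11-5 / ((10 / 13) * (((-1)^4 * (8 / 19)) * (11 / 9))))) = -105798528 / 1690902005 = -0.06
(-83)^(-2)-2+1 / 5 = -1.80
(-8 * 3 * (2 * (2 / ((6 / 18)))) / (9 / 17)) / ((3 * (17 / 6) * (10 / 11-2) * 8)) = 22 / 3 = 7.33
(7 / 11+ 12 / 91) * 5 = 3845 / 1001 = 3.84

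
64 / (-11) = -64 / 11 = -5.82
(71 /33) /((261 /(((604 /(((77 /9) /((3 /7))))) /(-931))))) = -42884 /160077071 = -0.00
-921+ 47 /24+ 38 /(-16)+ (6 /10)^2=-276317 /300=-921.06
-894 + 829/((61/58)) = -6452/61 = -105.77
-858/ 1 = -858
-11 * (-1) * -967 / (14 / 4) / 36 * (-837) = 989241 / 14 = 70660.07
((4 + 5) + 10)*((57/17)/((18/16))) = 2888/51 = 56.63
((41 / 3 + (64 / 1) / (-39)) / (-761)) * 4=-1876 / 29679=-0.06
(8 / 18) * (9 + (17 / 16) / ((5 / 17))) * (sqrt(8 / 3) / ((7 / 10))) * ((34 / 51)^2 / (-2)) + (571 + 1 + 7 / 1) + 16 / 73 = 42283 / 73 -2018 * sqrt(6) / 1701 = 576.31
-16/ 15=-1.07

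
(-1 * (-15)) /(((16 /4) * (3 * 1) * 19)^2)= 5 /17328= 0.00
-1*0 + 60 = 60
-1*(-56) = 56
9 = 9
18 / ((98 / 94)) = 846 / 49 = 17.27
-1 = -1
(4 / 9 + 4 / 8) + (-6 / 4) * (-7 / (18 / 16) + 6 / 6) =79 / 9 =8.78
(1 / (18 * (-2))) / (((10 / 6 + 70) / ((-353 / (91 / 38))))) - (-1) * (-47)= -5510623 / 117390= -46.94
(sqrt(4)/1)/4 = 1/2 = 0.50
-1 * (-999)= 999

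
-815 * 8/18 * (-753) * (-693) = -189018060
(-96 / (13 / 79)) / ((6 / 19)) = -24016 / 13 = -1847.38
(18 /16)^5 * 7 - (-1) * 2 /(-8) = 405151 /32768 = 12.36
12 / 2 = 6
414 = 414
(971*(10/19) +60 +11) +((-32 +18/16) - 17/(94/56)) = 3865261/7144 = 541.05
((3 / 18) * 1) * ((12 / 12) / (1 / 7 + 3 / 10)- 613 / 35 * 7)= -18653 / 930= -20.06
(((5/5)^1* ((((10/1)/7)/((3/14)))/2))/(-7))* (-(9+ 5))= 20/3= 6.67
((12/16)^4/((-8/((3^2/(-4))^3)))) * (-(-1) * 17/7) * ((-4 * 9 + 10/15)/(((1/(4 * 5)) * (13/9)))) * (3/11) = -2394141705/16400384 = -145.98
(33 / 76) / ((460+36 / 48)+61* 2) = 11 / 14763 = 0.00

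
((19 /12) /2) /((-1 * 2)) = -19 /48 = -0.40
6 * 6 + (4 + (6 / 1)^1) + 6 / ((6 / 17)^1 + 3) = 908 / 19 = 47.79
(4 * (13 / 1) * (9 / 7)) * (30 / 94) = 7020 / 329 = 21.34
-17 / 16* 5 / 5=-17 / 16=-1.06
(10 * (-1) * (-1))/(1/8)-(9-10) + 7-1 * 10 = 78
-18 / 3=-6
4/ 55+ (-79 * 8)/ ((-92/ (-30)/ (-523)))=107783.55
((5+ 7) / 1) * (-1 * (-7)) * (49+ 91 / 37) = 159936 / 37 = 4322.59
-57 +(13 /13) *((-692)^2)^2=229310730439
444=444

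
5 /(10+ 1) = 5 /11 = 0.45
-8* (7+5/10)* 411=-24660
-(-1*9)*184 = 1656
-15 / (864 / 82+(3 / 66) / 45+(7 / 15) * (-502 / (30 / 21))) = 0.10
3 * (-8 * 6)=-144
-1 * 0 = 0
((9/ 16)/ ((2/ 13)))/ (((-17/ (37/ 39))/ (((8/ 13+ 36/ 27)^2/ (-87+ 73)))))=13357/ 241332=0.06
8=8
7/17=0.41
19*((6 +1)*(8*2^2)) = 4256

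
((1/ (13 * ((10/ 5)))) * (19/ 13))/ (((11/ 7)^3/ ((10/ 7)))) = 4655/ 224939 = 0.02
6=6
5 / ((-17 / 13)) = -65 / 17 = -3.82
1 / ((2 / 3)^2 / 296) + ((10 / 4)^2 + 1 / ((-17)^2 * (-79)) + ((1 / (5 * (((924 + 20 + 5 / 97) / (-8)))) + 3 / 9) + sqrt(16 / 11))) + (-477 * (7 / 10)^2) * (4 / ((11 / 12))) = -2396348781605341 / 6899320437900 + 4 * sqrt(11) / 11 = -346.13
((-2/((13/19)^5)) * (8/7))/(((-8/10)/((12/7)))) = 32.66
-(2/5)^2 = -4/25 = -0.16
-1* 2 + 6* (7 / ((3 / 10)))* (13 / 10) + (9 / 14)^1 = 2529 / 14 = 180.64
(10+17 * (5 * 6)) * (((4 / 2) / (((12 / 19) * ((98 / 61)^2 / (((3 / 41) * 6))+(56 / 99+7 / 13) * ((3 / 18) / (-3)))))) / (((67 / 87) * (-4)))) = -3087277569090 / 33599610709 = -91.88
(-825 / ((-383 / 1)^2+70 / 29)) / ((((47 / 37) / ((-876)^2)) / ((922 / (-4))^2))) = -12030467039484300 / 66646799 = -180510800.52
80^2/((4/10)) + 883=16883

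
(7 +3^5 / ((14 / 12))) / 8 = 1507 / 56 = 26.91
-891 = -891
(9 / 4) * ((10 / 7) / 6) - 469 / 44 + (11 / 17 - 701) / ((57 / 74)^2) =-10126485671 / 8505882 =-1190.53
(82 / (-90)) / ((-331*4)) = 41 / 59580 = 0.00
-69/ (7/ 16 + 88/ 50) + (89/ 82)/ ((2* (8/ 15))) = -11679245/ 384416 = -30.38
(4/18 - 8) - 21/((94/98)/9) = -86639/423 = -204.82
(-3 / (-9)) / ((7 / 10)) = 10 / 21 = 0.48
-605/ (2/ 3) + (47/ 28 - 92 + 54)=-26427/ 28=-943.82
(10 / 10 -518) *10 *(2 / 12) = -861.67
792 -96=696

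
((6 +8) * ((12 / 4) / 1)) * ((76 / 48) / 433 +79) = 2873521 / 866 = 3318.15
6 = 6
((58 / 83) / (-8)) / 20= -0.00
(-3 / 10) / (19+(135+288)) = -3 / 4420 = -0.00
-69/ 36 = -23/ 12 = -1.92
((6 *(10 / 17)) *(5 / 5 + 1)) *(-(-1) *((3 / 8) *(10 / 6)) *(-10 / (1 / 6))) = -4500 / 17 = -264.71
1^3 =1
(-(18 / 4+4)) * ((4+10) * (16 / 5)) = -380.80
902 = 902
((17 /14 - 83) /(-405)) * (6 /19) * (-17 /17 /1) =-229 /3591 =-0.06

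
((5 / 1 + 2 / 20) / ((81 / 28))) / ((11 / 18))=476 / 165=2.88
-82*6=-492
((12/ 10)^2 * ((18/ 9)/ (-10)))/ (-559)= 36/ 69875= 0.00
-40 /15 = -8 /3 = -2.67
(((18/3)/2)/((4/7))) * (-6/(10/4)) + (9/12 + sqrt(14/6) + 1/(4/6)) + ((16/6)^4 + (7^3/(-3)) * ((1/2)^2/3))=sqrt(21)/3 + 24859/810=32.22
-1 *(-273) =273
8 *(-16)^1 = -128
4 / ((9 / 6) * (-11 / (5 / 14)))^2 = 100 / 53361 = 0.00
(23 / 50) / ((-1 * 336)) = -23 / 16800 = -0.00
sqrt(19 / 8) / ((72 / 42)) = 7 * sqrt(38) / 48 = 0.90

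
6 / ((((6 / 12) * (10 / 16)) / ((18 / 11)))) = 1728 / 55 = 31.42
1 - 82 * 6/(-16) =127/4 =31.75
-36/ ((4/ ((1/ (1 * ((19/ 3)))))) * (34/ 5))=-135/ 646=-0.21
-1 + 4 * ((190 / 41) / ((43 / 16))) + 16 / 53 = 579249 / 93439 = 6.20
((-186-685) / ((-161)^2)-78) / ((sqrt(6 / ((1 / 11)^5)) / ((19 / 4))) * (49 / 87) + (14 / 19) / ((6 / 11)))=96962601333 / 12494805672811-13374151908 * sqrt(66) / 162270203543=-0.66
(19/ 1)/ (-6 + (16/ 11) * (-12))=-0.81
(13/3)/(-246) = -13/738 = -0.02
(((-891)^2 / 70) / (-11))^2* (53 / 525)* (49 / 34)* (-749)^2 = 7374722041584513 / 85000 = 86761435783.35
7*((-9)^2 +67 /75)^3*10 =3243825414032 /84375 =38445338.24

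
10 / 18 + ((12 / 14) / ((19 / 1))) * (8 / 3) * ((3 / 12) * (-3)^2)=989 / 1197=0.83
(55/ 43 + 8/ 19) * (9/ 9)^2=1.70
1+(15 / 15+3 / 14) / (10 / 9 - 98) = 12055 / 12208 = 0.99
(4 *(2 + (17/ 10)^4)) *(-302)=-15631671/ 1250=-12505.34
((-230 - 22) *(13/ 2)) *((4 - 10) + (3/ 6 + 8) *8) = -101556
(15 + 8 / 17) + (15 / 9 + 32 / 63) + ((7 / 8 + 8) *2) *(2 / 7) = 48659 / 2142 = 22.72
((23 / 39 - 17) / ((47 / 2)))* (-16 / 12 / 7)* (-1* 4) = -20480 / 38493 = -0.53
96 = 96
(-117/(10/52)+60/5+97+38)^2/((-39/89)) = -157893387/325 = -485825.81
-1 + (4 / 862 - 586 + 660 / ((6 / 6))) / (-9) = -3975 / 431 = -9.22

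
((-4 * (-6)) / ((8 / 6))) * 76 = 1368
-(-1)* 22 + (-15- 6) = 1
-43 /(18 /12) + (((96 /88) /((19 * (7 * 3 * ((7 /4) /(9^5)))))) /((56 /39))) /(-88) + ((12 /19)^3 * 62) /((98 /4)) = -98242354493 /3416028924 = -28.76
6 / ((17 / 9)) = 3.18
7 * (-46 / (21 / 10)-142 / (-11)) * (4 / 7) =-8312 / 231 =-35.98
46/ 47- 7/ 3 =-191/ 141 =-1.35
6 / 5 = 1.20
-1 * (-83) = 83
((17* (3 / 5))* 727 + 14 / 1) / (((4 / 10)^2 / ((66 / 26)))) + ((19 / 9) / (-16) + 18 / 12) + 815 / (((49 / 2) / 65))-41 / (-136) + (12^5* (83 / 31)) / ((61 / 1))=386160338558725 / 2948780016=130955.97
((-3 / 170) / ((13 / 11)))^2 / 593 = 1089 / 2896271300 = 0.00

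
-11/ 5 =-2.20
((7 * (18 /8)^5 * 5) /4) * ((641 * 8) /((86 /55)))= 72862037325 /44032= 1654751.94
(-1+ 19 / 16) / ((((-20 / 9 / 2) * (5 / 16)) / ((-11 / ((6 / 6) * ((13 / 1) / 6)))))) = 891 / 325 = 2.74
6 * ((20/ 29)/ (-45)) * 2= -0.18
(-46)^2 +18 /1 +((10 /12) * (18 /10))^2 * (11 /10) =85459 /40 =2136.48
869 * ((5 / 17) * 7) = 30415 / 17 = 1789.12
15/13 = 1.15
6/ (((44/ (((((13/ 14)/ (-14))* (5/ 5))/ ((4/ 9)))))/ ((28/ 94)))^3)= -4804839/ 776579082797056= -0.00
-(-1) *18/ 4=9/ 2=4.50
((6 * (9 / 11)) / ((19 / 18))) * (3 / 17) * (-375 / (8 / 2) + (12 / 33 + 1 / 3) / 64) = -48108411 / 625328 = -76.93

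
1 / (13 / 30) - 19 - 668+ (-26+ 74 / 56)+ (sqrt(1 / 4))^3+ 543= -121027 / 728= -166.25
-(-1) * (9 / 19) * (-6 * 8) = -432 / 19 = -22.74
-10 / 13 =-0.77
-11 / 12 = -0.92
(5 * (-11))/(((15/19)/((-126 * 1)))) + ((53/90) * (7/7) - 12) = 8766.59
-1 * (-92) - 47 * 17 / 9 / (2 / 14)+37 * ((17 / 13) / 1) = -56284 / 117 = -481.06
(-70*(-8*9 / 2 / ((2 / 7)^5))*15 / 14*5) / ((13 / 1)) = 56723625 / 104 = 545419.47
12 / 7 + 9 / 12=69 / 28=2.46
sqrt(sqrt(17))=2.03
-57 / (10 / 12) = -342 / 5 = -68.40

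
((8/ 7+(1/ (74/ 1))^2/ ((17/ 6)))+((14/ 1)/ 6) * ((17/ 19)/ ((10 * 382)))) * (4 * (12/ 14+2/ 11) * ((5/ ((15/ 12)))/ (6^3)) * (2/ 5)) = 648982029424/ 18436697332515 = 0.04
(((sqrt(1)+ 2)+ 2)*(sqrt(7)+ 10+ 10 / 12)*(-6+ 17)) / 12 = 55*sqrt(7) / 12+ 3575 / 72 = 61.78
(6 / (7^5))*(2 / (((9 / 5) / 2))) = 40 / 50421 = 0.00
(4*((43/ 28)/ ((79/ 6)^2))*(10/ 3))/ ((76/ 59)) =76110/ 830053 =0.09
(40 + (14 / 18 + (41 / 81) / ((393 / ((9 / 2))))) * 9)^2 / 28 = 1367742289 / 17298288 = 79.07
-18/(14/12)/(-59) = 0.26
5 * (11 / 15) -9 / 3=2 / 3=0.67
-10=-10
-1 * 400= -400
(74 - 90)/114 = -8/57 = -0.14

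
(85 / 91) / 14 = 85 / 1274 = 0.07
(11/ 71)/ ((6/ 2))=11/ 213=0.05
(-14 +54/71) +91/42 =-4717/426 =-11.07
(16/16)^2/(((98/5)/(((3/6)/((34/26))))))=65/3332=0.02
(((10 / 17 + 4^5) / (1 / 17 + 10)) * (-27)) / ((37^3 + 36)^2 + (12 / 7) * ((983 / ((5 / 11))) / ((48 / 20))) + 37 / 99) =-36212022 / 33830977295581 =-0.00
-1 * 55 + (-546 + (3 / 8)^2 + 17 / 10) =-191731 / 320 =-599.16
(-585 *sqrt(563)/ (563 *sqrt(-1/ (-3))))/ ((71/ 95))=-55575 *sqrt(1689)/ 39973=-57.14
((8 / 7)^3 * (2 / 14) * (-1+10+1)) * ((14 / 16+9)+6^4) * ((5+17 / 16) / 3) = 40534360 / 7203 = 5627.43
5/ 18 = 0.28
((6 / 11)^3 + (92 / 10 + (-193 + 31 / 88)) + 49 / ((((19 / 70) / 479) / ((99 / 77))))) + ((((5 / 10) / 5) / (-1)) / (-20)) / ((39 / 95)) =2189425908097 / 19725420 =110995.15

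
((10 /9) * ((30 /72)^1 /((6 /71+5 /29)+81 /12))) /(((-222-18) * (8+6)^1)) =-10295 /523536048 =-0.00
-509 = -509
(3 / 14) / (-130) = -3 / 1820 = -0.00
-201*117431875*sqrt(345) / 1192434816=-7867935625*sqrt(345) / 397478272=-367.67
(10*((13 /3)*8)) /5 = 208 /3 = 69.33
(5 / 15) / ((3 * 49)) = 1 / 441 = 0.00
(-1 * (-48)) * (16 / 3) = 256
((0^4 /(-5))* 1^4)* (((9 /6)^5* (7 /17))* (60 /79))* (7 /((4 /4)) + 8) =0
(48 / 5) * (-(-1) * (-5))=-48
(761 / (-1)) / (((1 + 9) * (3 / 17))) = -12937 / 30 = -431.23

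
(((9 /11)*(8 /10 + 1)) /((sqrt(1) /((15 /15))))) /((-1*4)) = -81 /220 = -0.37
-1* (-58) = 58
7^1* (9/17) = 63/17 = 3.71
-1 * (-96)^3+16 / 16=884737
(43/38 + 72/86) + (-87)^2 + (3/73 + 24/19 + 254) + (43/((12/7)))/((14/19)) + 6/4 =11253275785/1431384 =7861.81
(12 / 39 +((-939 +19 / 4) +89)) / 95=-43937 / 4940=-8.89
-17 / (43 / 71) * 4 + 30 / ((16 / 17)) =-27659 / 344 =-80.40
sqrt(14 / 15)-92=-92 + sqrt(210) / 15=-91.03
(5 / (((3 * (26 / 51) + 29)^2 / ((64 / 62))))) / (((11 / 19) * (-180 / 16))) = -702848 / 826668909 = -0.00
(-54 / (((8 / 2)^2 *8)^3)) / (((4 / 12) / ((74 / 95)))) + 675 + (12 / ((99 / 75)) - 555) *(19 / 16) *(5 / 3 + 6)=-7059524092501 / 1643642880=-4295.05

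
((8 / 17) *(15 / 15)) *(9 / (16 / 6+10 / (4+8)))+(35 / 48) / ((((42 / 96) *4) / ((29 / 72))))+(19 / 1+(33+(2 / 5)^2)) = 137613839 / 2570400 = 53.54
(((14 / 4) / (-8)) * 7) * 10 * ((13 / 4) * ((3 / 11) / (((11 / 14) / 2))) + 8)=-304045 / 968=-314.10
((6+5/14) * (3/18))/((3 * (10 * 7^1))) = 89/17640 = 0.01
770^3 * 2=913066000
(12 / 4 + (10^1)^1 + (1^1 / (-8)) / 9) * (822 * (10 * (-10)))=-3202375 / 3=-1067458.33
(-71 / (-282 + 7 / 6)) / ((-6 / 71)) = -5041 / 1685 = -2.99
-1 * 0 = 0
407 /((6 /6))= 407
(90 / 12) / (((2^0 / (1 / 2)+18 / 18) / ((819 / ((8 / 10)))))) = 20475 / 8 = 2559.38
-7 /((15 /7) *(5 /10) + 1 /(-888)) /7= -0.93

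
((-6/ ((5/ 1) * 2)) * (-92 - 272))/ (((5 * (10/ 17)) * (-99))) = -3094/ 4125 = -0.75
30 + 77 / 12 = 437 / 12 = 36.42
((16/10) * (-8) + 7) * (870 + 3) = -25317/5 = -5063.40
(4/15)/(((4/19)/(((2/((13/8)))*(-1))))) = -304/195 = -1.56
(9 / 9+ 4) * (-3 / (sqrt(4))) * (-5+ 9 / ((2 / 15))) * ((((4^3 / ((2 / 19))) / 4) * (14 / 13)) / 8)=-249375 / 26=-9591.35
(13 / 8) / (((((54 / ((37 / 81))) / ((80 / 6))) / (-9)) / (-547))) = 902.29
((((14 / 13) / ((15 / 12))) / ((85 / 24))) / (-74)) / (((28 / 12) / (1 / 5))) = -288 / 1022125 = -0.00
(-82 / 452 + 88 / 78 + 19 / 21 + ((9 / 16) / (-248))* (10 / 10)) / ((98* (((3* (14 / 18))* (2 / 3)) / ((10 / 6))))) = 1131842835 / 55981639168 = 0.02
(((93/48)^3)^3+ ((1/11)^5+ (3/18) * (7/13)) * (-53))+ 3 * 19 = 188616540074584299907/431626277464571904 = 436.99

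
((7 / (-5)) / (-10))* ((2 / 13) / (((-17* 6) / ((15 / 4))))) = -7 / 8840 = -0.00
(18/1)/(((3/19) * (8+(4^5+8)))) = 57/520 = 0.11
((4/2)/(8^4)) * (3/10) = 3/20480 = 0.00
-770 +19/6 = -4601/6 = -766.83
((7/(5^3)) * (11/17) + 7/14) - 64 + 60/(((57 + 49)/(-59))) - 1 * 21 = -26547963/225250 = -117.86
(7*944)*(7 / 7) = 6608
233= 233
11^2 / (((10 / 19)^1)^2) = 43681 / 100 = 436.81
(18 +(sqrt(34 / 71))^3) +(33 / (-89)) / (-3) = 34 * sqrt(2414) / 5041 +1613 / 89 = 18.45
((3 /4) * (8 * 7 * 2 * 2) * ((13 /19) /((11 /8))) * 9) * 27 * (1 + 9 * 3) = 118879488 /209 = 568801.38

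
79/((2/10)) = 395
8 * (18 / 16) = 9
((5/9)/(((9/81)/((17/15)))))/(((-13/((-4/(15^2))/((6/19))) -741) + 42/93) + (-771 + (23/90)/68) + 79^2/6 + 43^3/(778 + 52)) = -1695401160/43282198403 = -0.04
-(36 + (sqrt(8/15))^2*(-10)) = -92/3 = -30.67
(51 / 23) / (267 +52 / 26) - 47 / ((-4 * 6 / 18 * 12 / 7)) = 2036339 / 98992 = 20.57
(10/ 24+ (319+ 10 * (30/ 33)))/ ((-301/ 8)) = -86726/ 9933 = -8.73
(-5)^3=-125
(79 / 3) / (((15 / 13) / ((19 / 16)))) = 19513 / 720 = 27.10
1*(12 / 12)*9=9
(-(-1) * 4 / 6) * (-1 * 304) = -608 / 3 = -202.67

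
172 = 172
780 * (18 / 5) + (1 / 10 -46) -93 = 26691 / 10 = 2669.10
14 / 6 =7 / 3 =2.33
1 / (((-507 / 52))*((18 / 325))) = -50 / 27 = -1.85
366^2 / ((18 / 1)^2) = 3721 / 9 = 413.44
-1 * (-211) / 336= 211 / 336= 0.63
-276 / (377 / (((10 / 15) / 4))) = -46 / 377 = -0.12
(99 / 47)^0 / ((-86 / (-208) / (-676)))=-1634.98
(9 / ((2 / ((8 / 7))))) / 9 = 4 / 7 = 0.57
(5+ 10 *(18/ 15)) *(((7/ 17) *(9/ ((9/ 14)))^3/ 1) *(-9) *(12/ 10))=-1037232/ 5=-207446.40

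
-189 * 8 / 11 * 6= -9072 / 11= -824.73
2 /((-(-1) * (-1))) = -2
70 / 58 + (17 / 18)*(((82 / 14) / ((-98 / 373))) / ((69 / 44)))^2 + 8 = 29248776955061 / 146193118029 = 200.07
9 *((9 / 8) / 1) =81 / 8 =10.12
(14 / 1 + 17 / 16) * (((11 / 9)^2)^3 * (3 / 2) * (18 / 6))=426946201 / 1889568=225.95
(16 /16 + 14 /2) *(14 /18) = 56 /9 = 6.22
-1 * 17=-17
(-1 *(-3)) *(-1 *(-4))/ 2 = 6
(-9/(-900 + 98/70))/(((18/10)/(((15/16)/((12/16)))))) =125/17972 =0.01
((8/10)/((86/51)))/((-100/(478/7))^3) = -0.15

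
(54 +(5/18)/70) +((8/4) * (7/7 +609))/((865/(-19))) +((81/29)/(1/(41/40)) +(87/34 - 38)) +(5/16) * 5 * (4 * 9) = 10935128543/214928280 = 50.88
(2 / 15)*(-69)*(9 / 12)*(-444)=15318 / 5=3063.60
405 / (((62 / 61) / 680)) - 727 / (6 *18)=907145063 / 3348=270951.33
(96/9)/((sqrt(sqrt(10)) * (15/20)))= 64 * 10^(3/4)/45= 8.00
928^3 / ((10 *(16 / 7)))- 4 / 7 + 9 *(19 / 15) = 1223742843 / 35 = 34964081.23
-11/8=-1.38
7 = 7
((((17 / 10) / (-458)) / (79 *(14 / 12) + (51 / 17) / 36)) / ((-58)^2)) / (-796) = 17 / 1131360228720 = 0.00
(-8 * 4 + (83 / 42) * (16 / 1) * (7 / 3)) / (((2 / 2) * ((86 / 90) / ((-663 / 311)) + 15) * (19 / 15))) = 2337075 / 1031111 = 2.27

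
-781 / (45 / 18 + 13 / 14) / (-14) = 781 / 48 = 16.27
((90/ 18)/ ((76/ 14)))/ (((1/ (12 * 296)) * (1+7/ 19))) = 31080/ 13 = 2390.77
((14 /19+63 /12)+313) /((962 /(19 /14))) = 24243 /53872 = 0.45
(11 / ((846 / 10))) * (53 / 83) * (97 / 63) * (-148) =-41847740 / 2211867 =-18.92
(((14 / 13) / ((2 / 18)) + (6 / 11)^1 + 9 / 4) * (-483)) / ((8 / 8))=-3450069 / 572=-6031.59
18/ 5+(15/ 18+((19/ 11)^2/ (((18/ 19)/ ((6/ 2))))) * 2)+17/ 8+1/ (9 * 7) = 7766167/ 304920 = 25.47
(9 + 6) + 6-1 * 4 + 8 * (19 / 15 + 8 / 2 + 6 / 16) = 932 / 15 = 62.13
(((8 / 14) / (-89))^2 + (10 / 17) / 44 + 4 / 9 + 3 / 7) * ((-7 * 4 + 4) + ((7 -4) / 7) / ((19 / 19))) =-5790322255 / 277124106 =-20.89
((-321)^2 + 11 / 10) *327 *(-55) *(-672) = 1245358577232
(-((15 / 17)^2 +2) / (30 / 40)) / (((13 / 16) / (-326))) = 16753792 / 11271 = 1486.45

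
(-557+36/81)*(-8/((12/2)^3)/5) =5009/1215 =4.12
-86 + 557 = 471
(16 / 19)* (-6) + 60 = 1044 / 19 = 54.95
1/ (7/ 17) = 17/ 7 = 2.43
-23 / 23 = -1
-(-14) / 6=7 / 3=2.33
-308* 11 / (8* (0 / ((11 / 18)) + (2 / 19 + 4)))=-16093 / 156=-103.16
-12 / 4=-3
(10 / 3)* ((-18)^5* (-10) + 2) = 188956820 / 3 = 62985606.67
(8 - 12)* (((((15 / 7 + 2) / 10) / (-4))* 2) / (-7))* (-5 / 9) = 29 / 441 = 0.07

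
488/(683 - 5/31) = 1891/2646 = 0.71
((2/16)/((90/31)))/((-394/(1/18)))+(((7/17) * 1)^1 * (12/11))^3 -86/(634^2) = 303390568789374683/3355402064496166080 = 0.09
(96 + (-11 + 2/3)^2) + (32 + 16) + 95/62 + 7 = 144695/558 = 259.31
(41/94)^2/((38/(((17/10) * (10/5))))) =28577/1678840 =0.02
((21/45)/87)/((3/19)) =133/3915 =0.03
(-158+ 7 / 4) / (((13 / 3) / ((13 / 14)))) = -1875 / 56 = -33.48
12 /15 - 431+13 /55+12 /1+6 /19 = -436442 /1045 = -417.65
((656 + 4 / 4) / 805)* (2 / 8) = 657 / 3220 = 0.20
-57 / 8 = -7.12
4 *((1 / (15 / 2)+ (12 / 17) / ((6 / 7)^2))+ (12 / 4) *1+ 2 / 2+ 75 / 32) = 20231 / 680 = 29.75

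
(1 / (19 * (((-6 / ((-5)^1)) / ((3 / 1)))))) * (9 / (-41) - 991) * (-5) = 508000 / 779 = 652.12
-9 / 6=-3 / 2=-1.50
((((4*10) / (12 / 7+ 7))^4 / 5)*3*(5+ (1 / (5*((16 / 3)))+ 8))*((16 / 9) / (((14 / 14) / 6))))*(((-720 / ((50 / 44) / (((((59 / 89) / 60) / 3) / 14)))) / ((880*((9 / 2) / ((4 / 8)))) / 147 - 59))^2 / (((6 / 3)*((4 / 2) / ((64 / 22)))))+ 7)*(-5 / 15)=-44793984562681086451712 / 518212708968717075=-86439.38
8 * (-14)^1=-112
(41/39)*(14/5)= 574/195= 2.94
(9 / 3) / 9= 1 / 3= 0.33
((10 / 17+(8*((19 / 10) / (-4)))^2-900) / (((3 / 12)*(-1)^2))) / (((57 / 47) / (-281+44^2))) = -7801586588 / 1615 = -4830703.77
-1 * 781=-781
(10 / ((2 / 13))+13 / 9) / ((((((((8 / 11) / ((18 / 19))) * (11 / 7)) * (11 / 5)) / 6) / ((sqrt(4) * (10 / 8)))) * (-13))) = -12075 / 418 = -28.89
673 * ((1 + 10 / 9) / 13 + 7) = 563974 / 117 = 4820.29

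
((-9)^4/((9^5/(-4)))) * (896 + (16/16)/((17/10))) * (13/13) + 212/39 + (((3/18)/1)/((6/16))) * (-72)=-845420/1989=-425.05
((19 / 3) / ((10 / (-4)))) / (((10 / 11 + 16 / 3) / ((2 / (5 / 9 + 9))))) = -1881 / 22145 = -0.08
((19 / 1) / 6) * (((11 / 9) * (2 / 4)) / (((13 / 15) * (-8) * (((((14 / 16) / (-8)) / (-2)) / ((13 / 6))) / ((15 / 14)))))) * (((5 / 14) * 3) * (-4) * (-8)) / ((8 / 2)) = -104500 / 1029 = -101.55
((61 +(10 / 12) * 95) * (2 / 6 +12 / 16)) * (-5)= -54665 / 72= -759.24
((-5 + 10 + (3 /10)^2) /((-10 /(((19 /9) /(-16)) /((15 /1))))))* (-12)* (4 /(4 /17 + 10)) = -164407 /7830000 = -0.02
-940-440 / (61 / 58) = -82860 / 61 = -1358.36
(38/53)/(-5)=-38/265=-0.14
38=38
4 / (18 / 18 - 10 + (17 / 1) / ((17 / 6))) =-1.33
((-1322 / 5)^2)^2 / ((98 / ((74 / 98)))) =56506388231336 / 1500625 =37655235.81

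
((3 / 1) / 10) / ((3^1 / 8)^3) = 256 / 45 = 5.69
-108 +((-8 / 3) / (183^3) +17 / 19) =-37414413287 / 349323759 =-107.11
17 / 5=3.40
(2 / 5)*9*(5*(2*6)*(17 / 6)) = 612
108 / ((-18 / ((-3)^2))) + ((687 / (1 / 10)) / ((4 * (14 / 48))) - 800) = 35242 / 7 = 5034.57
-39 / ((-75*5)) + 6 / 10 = 88 / 125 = 0.70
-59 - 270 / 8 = -371 / 4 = -92.75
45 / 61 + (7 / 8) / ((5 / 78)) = 17553 / 1220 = 14.39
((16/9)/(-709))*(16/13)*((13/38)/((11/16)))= -2048/1333629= -0.00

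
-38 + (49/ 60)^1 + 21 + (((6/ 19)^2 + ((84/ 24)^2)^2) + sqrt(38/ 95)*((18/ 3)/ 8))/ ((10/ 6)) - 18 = 56.20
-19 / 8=-2.38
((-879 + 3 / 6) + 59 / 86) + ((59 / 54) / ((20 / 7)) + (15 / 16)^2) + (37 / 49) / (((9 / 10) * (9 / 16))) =-191160383209 / 218453760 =-875.06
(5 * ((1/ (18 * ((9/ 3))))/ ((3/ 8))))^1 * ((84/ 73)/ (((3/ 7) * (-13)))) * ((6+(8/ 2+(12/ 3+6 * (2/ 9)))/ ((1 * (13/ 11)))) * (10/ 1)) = -21246400/ 2997891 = -7.09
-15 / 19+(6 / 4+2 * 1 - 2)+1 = 65 / 38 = 1.71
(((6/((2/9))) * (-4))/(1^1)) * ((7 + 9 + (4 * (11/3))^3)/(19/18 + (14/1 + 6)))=-6164352/379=-16264.78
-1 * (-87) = 87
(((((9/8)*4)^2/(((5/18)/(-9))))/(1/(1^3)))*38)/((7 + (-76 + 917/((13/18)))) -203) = -1620567/64850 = -24.99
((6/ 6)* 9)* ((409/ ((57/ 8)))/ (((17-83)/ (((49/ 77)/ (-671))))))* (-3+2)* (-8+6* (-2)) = 229040/ 1542629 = 0.15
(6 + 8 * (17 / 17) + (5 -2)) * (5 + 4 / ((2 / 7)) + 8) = 459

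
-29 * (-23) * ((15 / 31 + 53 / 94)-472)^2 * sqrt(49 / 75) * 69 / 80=8089927678635467 * sqrt(3) / 135862336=103135027.57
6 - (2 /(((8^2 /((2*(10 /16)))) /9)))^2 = 96279 /16384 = 5.88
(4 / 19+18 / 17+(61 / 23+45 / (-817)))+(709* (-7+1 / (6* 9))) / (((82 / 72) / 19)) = -82574.46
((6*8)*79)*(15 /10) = 5688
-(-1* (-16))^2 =-256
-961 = -961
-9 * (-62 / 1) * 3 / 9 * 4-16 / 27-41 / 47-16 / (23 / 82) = 20007443 / 29187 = 685.49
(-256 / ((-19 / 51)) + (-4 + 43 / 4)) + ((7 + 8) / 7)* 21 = 56157 / 76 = 738.91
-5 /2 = -2.50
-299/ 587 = -0.51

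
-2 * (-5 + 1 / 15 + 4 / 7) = 916 / 105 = 8.72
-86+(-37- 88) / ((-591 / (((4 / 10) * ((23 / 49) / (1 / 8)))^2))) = -121356106 / 1418991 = -85.52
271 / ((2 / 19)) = 5149 / 2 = 2574.50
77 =77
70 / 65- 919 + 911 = -90 / 13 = -6.92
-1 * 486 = -486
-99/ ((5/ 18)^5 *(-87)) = 62355744/ 90625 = 688.06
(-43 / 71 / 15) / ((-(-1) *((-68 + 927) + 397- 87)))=-43 / 1244985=-0.00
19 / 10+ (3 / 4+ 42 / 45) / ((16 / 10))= 1417 / 480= 2.95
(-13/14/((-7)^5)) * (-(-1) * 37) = 0.00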